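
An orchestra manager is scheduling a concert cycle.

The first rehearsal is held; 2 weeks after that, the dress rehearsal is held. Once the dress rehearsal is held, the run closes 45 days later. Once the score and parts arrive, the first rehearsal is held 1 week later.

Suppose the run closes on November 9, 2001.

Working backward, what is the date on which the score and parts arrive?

The run closes: Nov 9, 2001.
The dress rehearsal is held: Nov 9, 2001 − 45 days = Sep 25, 2001.
The first rehearsal is held: Sep 25, 2001 − 2 weeks = Sep 11, 2001.
The score and parts arrive: Sep 11, 2001 − 1 week = Sep 4, 2001.

September 4, 2001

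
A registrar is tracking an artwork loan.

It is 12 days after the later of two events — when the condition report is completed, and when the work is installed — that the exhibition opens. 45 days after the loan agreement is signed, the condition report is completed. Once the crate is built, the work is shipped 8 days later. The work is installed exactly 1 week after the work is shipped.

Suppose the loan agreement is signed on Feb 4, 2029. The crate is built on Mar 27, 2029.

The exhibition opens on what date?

The loan agreement is signed: Feb 4, 2029.
The condition report is completed: Feb 4, 2029 + 45 days = Mar 21, 2029.
The crate is built: Mar 27, 2029.
The work is shipped: Mar 27, 2029 + 8 days = Apr 4, 2029.
The work is installed: Apr 4, 2029 + 1 week = Apr 11, 2029.
Both prerequisites met — the condition report is completed (Mar 21, 2029), the work is installed (Apr 11, 2029); the later is Apr 11, 2029.
The exhibition opens: Apr 11, 2029 + 12 days = Apr 23, 2029.

Apr 23, 2029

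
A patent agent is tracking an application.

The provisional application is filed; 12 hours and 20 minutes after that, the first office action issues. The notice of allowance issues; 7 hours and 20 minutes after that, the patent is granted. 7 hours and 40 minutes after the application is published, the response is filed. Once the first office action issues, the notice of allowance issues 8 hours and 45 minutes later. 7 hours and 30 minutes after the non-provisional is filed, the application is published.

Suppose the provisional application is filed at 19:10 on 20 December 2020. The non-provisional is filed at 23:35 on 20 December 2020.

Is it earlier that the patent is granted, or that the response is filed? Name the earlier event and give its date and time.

The provisional application is filed: 19:10 Dec 20, 2020.
The first office action issues: 19:10 Dec 20, 2020 + 12h20m = 07:30 Dec 21, 2020.
The notice of allowance issues: 07:30 Dec 21, 2020 + 8h45m = 16:15 Dec 21, 2020.
The patent is granted: 16:15 Dec 21, 2020 + 7h20m = 23:35 Dec 21, 2020.
The non-provisional is filed: 23:35 Dec 20, 2020.
The application is published: 23:35 Dec 20, 2020 + 7h30m = 07:05 Dec 21, 2020.
The response is filed: 07:05 Dec 21, 2020 + 7h40m = 14:45 Dec 21, 2020.
Comparing: the patent is granted at 23:35 Dec 21, 2020 vs the response is filed at 14:45 Dec 21, 2020. Earlier: the response is filed.

The response is filed — 14:45 on 21 December 2020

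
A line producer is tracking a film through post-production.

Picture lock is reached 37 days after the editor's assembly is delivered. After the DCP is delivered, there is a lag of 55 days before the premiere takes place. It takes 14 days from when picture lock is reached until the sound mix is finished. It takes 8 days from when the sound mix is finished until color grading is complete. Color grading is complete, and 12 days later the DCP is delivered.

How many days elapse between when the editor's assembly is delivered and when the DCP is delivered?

71 days

Causal path: the editor's assembly is delivered → picture lock is reached → the sound mix is finished → color grading is complete → the DCP is delivered.
Total delay along the path: 37 + 14 + 8 + 12 = 71 days.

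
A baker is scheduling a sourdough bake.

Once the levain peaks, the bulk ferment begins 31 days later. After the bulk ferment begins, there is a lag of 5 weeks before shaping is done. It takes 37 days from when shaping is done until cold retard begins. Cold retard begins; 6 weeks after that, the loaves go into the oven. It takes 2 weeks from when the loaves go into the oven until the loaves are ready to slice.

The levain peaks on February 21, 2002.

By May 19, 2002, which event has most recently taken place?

The levain peaks: Feb 21, 2002.
The bulk ferment begins: Feb 21, 2002 + 31 days = Mar 24, 2002.
Shaping is done: Mar 24, 2002 + 5 weeks = Apr 28, 2002.
Cold retard begins: Apr 28, 2002 + 37 days = Jun 4, 2002.
The loaves go into the oven: Jun 4, 2002 + 6 weeks = Jul 16, 2002.
The loaves are ready to slice: Jul 16, 2002 + 2 weeks = Jul 30, 2002.
May 19, 2002 falls between when shaping is done (Apr 28, 2002) and when cold retard begins (Jun 4, 2002).

Shaping is done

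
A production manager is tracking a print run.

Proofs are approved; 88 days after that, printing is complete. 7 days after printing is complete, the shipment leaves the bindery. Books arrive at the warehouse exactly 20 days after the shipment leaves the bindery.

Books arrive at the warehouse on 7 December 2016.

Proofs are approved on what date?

Books arrive at the warehouse: Dec 7, 2016.
The shipment leaves the bindery: Dec 7, 2016 − 20 days = Nov 17, 2016.
Printing is complete: Nov 17, 2016 − 7 days = Nov 10, 2016.
Proofs are approved: Nov 10, 2016 − 88 days = Aug 14, 2016.

14 August 2016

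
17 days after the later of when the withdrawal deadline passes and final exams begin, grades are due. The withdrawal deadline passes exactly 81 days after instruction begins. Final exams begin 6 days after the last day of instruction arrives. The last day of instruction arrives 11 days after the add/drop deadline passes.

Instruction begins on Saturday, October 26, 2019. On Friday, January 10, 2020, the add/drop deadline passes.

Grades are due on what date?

Instruction begins: Oct 26, 2019.
The withdrawal deadline passes: Oct 26, 2019 + 81 days = Jan 15, 2020.
The add/drop deadline passes: Jan 10, 2020.
The last day of instruction arrives: Jan 10, 2020 + 11 days = Jan 21, 2020.
Final exams begin: Jan 21, 2020 + 6 days = Jan 27, 2020.
Both prerequisites met — the withdrawal deadline passes (Jan 15, 2020), final exams begin (Jan 27, 2020); the later is Jan 27, 2020.
Grades are due: Jan 27, 2020 + 17 days = Feb 13, 2020.

Thursday, February 13, 2020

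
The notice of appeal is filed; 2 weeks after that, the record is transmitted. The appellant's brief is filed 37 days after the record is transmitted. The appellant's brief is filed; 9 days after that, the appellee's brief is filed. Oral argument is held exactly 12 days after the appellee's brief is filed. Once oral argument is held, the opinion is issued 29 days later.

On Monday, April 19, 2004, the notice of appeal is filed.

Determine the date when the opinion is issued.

The notice of appeal is filed: Apr 19, 2004.
The record is transmitted: Apr 19, 2004 + 2 weeks = May 3, 2004.
The appellant's brief is filed: May 3, 2004 + 37 days = Jun 9, 2004.
The appellee's brief is filed: Jun 9, 2004 + 9 days = Jun 18, 2004.
Oral argument is held: Jun 18, 2004 + 12 days = Jun 30, 2004.
The opinion is issued: Jun 30, 2004 + 29 days = Jul 29, 2004.

Thursday, July 29, 2004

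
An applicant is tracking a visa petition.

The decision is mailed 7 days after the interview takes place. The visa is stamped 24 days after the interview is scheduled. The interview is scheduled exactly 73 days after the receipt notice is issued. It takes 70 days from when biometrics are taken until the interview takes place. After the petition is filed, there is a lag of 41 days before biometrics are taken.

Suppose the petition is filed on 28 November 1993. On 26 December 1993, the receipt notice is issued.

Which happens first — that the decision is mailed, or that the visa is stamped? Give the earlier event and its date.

The petition is filed: Nov 28, 1993.
Biometrics are taken: Nov 28, 1993 + 41 days = Jan 8, 1994.
The interview takes place: Jan 8, 1994 + 70 days = Mar 19, 1994.
The decision is mailed: Mar 19, 1994 + 7 days = Mar 26, 1994.
The receipt notice is issued: Dec 26, 1993.
The interview is scheduled: Dec 26, 1993 + 73 days = Mar 9, 1994.
The visa is stamped: Mar 9, 1994 + 24 days = Apr 2, 1994.
Comparing: the decision is mailed on Mar 26, 1994 vs the visa is stamped on Apr 2, 1994. Earlier: the decision is mailed.

The decision is mailed — 26 March 1994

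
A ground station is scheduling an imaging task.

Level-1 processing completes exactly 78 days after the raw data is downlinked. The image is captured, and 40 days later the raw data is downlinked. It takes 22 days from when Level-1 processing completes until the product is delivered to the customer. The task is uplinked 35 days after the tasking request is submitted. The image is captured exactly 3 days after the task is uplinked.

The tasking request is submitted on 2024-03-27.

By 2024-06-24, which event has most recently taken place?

The raw data is downlinked

The tasking request is submitted: Mar 27, 2024.
The task is uplinked: Mar 27, 2024 + 35 days = May 1, 2024.
The image is captured: May 1, 2024 + 3 days = May 4, 2024.
The raw data is downlinked: May 4, 2024 + 40 days = Jun 13, 2024.
Level-1 processing completes: Jun 13, 2024 + 78 days = Aug 30, 2024.
The product is delivered to the customer: Aug 30, 2024 + 22 days = Sep 21, 2024.
Jun 24, 2024 falls between when the raw data is downlinked (Jun 13, 2024) and when Level-1 processing completes (Aug 30, 2024).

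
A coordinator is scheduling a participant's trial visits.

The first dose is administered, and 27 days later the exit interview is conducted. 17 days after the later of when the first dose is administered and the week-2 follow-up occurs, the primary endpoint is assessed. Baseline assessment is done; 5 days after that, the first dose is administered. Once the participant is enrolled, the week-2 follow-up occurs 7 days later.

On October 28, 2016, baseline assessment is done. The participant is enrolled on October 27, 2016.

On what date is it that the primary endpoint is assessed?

Baseline assessment is done: Oct 28, 2016.
The first dose is administered: Oct 28, 2016 + 5 days = Nov 2, 2016.
The participant is enrolled: Oct 27, 2016.
The week-2 follow-up occurs: Oct 27, 2016 + 7 days = Nov 3, 2016.
Both prerequisites met — the first dose is administered (Nov 2, 2016), the week-2 follow-up occurs (Nov 3, 2016); the later is Nov 3, 2016.
The primary endpoint is assessed: Nov 3, 2016 + 17 days = Nov 20, 2016.

November 20, 2016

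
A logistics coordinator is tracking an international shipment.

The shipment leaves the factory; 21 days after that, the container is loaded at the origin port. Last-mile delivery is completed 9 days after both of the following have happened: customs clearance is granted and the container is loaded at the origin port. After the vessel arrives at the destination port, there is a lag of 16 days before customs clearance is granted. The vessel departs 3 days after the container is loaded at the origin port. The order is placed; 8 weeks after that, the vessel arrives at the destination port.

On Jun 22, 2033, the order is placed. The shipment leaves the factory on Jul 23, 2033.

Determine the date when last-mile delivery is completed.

The order is placed: Jun 22, 2033.
The vessel arrives at the destination port: Jun 22, 2033 + 8 weeks = Aug 17, 2033.
Customs clearance is granted: Aug 17, 2033 + 16 days = Sep 2, 2033.
The shipment leaves the factory: Jul 23, 2033.
The container is loaded at the origin port: Jul 23, 2033 + 21 days = Aug 13, 2033.
Both prerequisites met — customs clearance is granted (Sep 2, 2033), the container is loaded at the origin port (Aug 13, 2033); the later is Sep 2, 2033.
Last-mile delivery is completed: Sep 2, 2033 + 9 days = Sep 11, 2033.

Sep 11, 2033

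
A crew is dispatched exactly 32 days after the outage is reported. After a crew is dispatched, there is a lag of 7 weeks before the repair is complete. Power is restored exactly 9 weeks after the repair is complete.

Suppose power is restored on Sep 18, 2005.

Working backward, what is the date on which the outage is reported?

Apr 27, 2005

Power is restored: Sep 18, 2005.
The repair is complete: Sep 18, 2005 − 9 weeks = Jul 17, 2005.
A crew is dispatched: Jul 17, 2005 − 7 weeks = May 29, 2005.
The outage is reported: May 29, 2005 − 32 days = Apr 27, 2005.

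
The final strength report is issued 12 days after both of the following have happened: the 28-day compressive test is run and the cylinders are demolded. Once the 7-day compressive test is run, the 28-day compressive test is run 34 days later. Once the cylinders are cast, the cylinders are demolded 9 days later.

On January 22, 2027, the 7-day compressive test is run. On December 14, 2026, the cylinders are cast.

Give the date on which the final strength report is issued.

March 9, 2027

The 7-day compressive test is run: Jan 22, 2027.
The 28-day compressive test is run: Jan 22, 2027 + 34 days = Feb 25, 2027.
The cylinders are cast: Dec 14, 2026.
The cylinders are demolded: Dec 14, 2026 + 9 days = Dec 23, 2026.
Both prerequisites met — the 28-day compressive test is run (Feb 25, 2027), the cylinders are demolded (Dec 23, 2026); the later is Feb 25, 2027.
The final strength report is issued: Feb 25, 2027 + 12 days = Mar 9, 2027.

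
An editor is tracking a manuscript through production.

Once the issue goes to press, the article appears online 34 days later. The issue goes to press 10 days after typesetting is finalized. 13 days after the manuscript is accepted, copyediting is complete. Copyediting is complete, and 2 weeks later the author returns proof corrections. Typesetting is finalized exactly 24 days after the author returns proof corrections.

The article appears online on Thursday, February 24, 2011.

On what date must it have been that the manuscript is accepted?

The article appears online: Feb 24, 2011.
The issue goes to press: Feb 24, 2011 − 34 days = Jan 21, 2011.
Typesetting is finalized: Jan 21, 2011 − 10 days = Jan 11, 2011.
The author returns proof corrections: Jan 11, 2011 − 24 days = Dec 18, 2010.
Copyediting is complete: Dec 18, 2010 − 2 weeks = Dec 4, 2010.
The manuscript is accepted: Dec 4, 2010 − 13 days = Nov 21, 2010.

Sunday, November 21, 2010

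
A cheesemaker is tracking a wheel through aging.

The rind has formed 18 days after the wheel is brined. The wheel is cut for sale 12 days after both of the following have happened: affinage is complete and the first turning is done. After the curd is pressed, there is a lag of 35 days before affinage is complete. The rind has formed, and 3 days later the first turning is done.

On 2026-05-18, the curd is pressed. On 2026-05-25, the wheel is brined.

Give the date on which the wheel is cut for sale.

2026-07-04

The curd is pressed: May 18, 2026.
Affinage is complete: May 18, 2026 + 35 days = Jun 22, 2026.
The wheel is brined: May 25, 2026.
The rind has formed: May 25, 2026 + 18 days = Jun 12, 2026.
The first turning is done: Jun 12, 2026 + 3 days = Jun 15, 2026.
Both prerequisites met — affinage is complete (Jun 22, 2026), the first turning is done (Jun 15, 2026); the later is Jun 22, 2026.
The wheel is cut for sale: Jun 22, 2026 + 12 days = Jul 4, 2026.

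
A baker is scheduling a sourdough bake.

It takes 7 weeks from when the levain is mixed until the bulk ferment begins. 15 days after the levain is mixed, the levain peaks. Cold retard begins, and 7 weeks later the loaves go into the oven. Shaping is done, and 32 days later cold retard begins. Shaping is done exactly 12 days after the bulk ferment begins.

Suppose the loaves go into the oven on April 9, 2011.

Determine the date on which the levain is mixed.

The loaves go into the oven: Apr 9, 2011.
Cold retard begins: Apr 9, 2011 − 7 weeks = Feb 19, 2011.
Shaping is done: Feb 19, 2011 − 32 days = Jan 18, 2011.
The bulk ferment begins: Jan 18, 2011 − 12 days = Jan 6, 2011.
The levain is mixed: Jan 6, 2011 − 7 weeks = Nov 18, 2010.

November 18, 2010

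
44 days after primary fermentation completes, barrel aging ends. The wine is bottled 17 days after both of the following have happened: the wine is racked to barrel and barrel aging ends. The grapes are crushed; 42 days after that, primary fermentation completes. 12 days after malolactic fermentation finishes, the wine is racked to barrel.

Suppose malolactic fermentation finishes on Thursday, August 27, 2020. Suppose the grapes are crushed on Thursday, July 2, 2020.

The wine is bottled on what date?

Malolactic fermentation finishes: Aug 27, 2020.
The wine is racked to barrel: Aug 27, 2020 + 12 days = Sep 8, 2020.
The grapes are crushed: Jul 2, 2020.
Primary fermentation completes: Jul 2, 2020 + 42 days = Aug 13, 2020.
Barrel aging ends: Aug 13, 2020 + 44 days = Sep 26, 2020.
Both prerequisites met — the wine is racked to barrel (Sep 8, 2020), barrel aging ends (Sep 26, 2020); the later is Sep 26, 2020.
The wine is bottled: Sep 26, 2020 + 17 days = Oct 13, 2020.

Tuesday, October 13, 2020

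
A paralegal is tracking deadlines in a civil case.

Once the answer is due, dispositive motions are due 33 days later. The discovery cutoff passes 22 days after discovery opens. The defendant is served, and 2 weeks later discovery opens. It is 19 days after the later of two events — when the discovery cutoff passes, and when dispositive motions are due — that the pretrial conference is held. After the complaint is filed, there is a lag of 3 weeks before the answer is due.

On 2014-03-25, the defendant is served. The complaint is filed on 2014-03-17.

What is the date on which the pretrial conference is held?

The defendant is served: Mar 25, 2014.
Discovery opens: Mar 25, 2014 + 2 weeks = Apr 8, 2014.
The discovery cutoff passes: Apr 8, 2014 + 22 days = Apr 30, 2014.
The complaint is filed: Mar 17, 2014.
The answer is due: Mar 17, 2014 + 3 weeks = Apr 7, 2014.
Dispositive motions are due: Apr 7, 2014 + 33 days = May 10, 2014.
Both prerequisites met — the discovery cutoff passes (Apr 30, 2014), dispositive motions are due (May 10, 2014); the later is May 10, 2014.
The pretrial conference is held: May 10, 2014 + 19 days = May 29, 2014.

2014-05-29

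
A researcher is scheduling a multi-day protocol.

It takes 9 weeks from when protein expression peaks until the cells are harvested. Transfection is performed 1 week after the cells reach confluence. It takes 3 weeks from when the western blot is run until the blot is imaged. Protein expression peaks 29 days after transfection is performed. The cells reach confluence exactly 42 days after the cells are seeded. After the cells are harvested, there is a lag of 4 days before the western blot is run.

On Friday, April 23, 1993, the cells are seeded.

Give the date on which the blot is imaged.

The cells are seeded: Apr 23, 1993.
The cells reach confluence: Apr 23, 1993 + 42 days = Jun 4, 1993.
Transfection is performed: Jun 4, 1993 + 1 week = Jun 11, 1993.
Protein expression peaks: Jun 11, 1993 + 29 days = Jul 10, 1993.
The cells are harvested: Jul 10, 1993 + 9 weeks = Sep 11, 1993.
The western blot is run: Sep 11, 1993 + 4 days = Sep 15, 1993.
The blot is imaged: Sep 15, 1993 + 3 weeks = Oct 6, 1993.

Wednesday, October 6, 1993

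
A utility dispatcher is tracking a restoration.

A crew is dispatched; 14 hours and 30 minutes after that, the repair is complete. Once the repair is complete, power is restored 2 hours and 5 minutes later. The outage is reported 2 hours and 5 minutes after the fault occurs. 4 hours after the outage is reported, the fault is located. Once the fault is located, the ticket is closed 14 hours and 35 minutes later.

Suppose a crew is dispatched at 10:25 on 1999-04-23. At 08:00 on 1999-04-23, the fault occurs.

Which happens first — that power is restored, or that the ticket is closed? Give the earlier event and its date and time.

Power is restored — 03:00 on 1999-04-24

A crew is dispatched: 10:25 Apr 23, 1999.
The repair is complete: 10:25 Apr 23, 1999 + 14h30m = 00:55 Apr 24, 1999.
Power is restored: 00:55 Apr 24, 1999 + 2h05m = 03:00 Apr 24, 1999.
The fault occurs: 08:00 Apr 23, 1999.
The outage is reported: 08:00 Apr 23, 1999 + 2h05m = 10:05 Apr 23, 1999.
The fault is located: 10:05 Apr 23, 1999 + 4h = 14:05 Apr 23, 1999.
The ticket is closed: 14:05 Apr 23, 1999 + 14h35m = 04:40 Apr 24, 1999.
Comparing: power is restored at 03:00 Apr 24, 1999 vs the ticket is closed at 04:40 Apr 24, 1999. Earlier: power is restored.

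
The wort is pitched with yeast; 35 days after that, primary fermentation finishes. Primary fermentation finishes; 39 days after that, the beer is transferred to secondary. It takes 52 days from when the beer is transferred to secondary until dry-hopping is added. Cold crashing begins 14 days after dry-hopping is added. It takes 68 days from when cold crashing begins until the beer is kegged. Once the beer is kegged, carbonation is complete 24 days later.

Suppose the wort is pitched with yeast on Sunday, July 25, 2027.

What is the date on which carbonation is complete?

Monday, March 13, 2028

The wort is pitched with yeast: Jul 25, 2027.
Primary fermentation finishes: Jul 25, 2027 + 35 days = Aug 29, 2027.
The beer is transferred to secondary: Aug 29, 2027 + 39 days = Oct 7, 2027.
Dry-hopping is added: Oct 7, 2027 + 52 days = Nov 28, 2027.
Cold crashing begins: Nov 28, 2027 + 14 days = Dec 12, 2027.
The beer is kegged: Dec 12, 2027 + 68 days = Feb 18, 2028.
Carbonation is complete: Feb 18, 2028 + 24 days = Mar 13, 2028.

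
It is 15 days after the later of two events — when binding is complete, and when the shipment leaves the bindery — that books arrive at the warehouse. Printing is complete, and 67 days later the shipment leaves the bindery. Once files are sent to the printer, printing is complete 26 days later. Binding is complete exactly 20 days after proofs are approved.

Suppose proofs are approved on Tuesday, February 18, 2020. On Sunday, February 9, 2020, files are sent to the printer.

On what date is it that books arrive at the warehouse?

Proofs are approved: Feb 18, 2020.
Binding is complete: Feb 18, 2020 + 20 days = Mar 9, 2020.
Files are sent to the printer: Feb 9, 2020.
Printing is complete: Feb 9, 2020 + 26 days = Mar 6, 2020.
The shipment leaves the bindery: Mar 6, 2020 + 67 days = May 12, 2020.
Both prerequisites met — binding is complete (Mar 9, 2020), the shipment leaves the bindery (May 12, 2020); the later is May 12, 2020.
Books arrive at the warehouse: May 12, 2020 + 15 days = May 27, 2020.

Wednesday, May 27, 2020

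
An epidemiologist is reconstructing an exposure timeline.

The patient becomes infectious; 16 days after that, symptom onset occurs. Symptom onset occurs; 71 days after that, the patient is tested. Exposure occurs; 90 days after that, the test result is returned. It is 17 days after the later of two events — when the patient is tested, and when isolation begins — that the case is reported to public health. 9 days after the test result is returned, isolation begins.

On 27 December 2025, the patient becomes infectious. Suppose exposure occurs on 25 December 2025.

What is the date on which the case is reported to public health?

The patient becomes infectious: Dec 27, 2025.
Symptom onset occurs: Dec 27, 2025 + 16 days = Jan 12, 2026.
The patient is tested: Jan 12, 2026 + 71 days = Mar 24, 2026.
Exposure occurs: Dec 25, 2025.
The test result is returned: Dec 25, 2025 + 90 days = Mar 25, 2026.
Isolation begins: Mar 25, 2026 + 9 days = Apr 3, 2026.
Both prerequisites met — the patient is tested (Mar 24, 2026), isolation begins (Apr 3, 2026); the later is Apr 3, 2026.
The case is reported to public health: Apr 3, 2026 + 17 days = Apr 20, 2026.

20 April 2026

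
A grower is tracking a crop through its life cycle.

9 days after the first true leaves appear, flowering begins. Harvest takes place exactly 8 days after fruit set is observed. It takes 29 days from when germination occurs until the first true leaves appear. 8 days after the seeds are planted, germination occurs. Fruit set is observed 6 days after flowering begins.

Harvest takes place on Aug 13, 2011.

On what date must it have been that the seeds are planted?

Harvest takes place: Aug 13, 2011.
Fruit set is observed: Aug 13, 2011 − 8 days = Aug 5, 2011.
Flowering begins: Aug 5, 2011 − 6 days = Jul 30, 2011.
The first true leaves appear: Jul 30, 2011 − 9 days = Jul 21, 2011.
Germination occurs: Jul 21, 2011 − 29 days = Jun 22, 2011.
The seeds are planted: Jun 22, 2011 − 8 days = Jun 14, 2011.

Jun 14, 2011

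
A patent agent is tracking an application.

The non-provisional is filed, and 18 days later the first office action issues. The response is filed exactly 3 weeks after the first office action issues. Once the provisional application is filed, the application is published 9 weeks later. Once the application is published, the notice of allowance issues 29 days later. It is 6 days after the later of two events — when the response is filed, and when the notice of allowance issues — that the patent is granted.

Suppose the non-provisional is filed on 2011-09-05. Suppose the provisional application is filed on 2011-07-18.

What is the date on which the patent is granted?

2011-10-24

The non-provisional is filed: Sep 5, 2011.
The first office action issues: Sep 5, 2011 + 18 days = Sep 23, 2011.
The response is filed: Sep 23, 2011 + 3 weeks = Oct 14, 2011.
The provisional application is filed: Jul 18, 2011.
The application is published: Jul 18, 2011 + 9 weeks = Sep 19, 2011.
The notice of allowance issues: Sep 19, 2011 + 29 days = Oct 18, 2011.
Both prerequisites met — the response is filed (Oct 14, 2011), the notice of allowance issues (Oct 18, 2011); the later is Oct 18, 2011.
The patent is granted: Oct 18, 2011 + 6 days = Oct 24, 2011.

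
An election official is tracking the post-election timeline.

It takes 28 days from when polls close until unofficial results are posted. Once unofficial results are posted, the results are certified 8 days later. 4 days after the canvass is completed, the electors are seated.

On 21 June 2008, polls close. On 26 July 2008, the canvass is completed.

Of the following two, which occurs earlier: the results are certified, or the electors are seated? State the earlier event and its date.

The results are certified — 27 July 2008

Polls close: Jun 21, 2008.
Unofficial results are posted: Jun 21, 2008 + 28 days = Jul 19, 2008.
The results are certified: Jul 19, 2008 + 8 days = Jul 27, 2008.
The canvass is completed: Jul 26, 2008.
The electors are seated: Jul 26, 2008 + 4 days = Jul 30, 2008.
Comparing: the results are certified on Jul 27, 2008 vs the electors are seated on Jul 30, 2008. Earlier: the results are certified.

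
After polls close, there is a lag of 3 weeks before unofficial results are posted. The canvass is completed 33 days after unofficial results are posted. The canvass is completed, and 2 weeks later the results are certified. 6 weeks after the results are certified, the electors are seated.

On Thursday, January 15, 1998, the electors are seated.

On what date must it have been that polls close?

Saturday, September 27, 1997

The electors are seated: Jan 15, 1998.
The results are certified: Jan 15, 1998 − 6 weeks = Dec 4, 1997.
The canvass is completed: Dec 4, 1997 − 2 weeks = Nov 20, 1997.
Unofficial results are posted: Nov 20, 1997 − 33 days = Oct 18, 1997.
Polls close: Oct 18, 1997 − 3 weeks = Sep 27, 1997.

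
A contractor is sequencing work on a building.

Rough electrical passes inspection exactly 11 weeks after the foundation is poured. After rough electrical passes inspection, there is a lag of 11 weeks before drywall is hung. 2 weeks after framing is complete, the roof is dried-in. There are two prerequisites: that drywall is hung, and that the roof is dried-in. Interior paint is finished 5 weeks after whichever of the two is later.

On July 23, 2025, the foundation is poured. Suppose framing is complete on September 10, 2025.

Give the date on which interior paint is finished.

The foundation is poured: Jul 23, 2025.
Rough electrical passes inspection: Jul 23, 2025 + 11 weeks = Oct 8, 2025.
Drywall is hung: Oct 8, 2025 + 11 weeks = Dec 24, 2025.
Framing is complete: Sep 10, 2025.
The roof is dried-in: Sep 10, 2025 + 2 weeks = Sep 24, 2025.
Both prerequisites met — drywall is hung (Dec 24, 2025), the roof is dried-in (Sep 24, 2025); the later is Dec 24, 2025.
Interior paint is finished: Dec 24, 2025 + 5 weeks = Jan 28, 2026.

January 28, 2026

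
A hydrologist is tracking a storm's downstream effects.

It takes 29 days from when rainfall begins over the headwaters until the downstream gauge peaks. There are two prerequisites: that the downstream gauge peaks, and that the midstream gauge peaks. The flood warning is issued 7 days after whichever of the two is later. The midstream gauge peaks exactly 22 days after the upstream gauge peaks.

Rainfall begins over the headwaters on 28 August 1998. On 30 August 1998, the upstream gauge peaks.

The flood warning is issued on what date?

3 October 1998

Rainfall begins over the headwaters: Aug 28, 1998.
The downstream gauge peaks: Aug 28, 1998 + 29 days = Sep 26, 1998.
The upstream gauge peaks: Aug 30, 1998.
The midstream gauge peaks: Aug 30, 1998 + 22 days = Sep 21, 1998.
Both prerequisites met — the downstream gauge peaks (Sep 26, 1998), the midstream gauge peaks (Sep 21, 1998); the later is Sep 26, 1998.
The flood warning is issued: Sep 26, 1998 + 7 days = Oct 3, 1998.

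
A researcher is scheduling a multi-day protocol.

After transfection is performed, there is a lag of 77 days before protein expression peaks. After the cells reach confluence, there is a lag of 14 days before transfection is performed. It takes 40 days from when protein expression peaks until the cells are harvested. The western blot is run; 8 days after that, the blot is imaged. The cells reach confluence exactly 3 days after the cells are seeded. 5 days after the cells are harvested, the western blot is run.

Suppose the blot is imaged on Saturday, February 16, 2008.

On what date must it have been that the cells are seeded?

The blot is imaged: Feb 16, 2008.
The western blot is run: Feb 16, 2008 − 8 days = Feb 8, 2008.
The cells are harvested: Feb 8, 2008 − 5 days = Feb 3, 2008.
Protein expression peaks: Feb 3, 2008 − 40 days = Dec 25, 2007.
Transfection is performed: Dec 25, 2007 − 77 days = Oct 9, 2007.
The cells reach confluence: Oct 9, 2007 − 14 days = Sep 25, 2007.
The cells are seeded: Sep 25, 2007 − 3 days = Sep 22, 2007.

Saturday, September 22, 2007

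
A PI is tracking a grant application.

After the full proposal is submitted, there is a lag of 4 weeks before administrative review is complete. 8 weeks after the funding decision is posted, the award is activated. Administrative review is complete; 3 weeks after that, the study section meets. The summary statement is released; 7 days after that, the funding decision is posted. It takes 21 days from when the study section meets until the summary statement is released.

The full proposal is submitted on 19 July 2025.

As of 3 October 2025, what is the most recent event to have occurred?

The summary statement is released

The full proposal is submitted: Jul 19, 2025.
Administrative review is complete: Jul 19, 2025 + 4 weeks = Aug 16, 2025.
The study section meets: Aug 16, 2025 + 3 weeks = Sep 6, 2025.
The summary statement is released: Sep 6, 2025 + 21 days = Sep 27, 2025.
The funding decision is posted: Sep 27, 2025 + 7 days = Oct 4, 2025.
The award is activated: Oct 4, 2025 + 8 weeks = Nov 29, 2025.
Oct 3, 2025 falls between when the summary statement is released (Sep 27, 2025) and when the funding decision is posted (Oct 4, 2025).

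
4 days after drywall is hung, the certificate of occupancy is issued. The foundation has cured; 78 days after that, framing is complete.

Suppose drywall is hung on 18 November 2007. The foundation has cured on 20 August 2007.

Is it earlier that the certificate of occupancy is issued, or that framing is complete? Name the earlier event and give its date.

Framing is complete — 6 November 2007

Drywall is hung: Nov 18, 2007.
The certificate of occupancy is issued: Nov 18, 2007 + 4 days = Nov 22, 2007.
The foundation has cured: Aug 20, 2007.
Framing is complete: Aug 20, 2007 + 78 days = Nov 6, 2007.
Comparing: the certificate of occupancy is issued on Nov 22, 2007 vs framing is complete on Nov 6, 2007. Earlier: framing is complete.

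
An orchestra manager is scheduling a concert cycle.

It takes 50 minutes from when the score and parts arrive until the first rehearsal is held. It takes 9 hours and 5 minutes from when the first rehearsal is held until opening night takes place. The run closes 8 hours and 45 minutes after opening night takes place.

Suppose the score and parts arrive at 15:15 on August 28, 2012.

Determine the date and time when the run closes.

The score and parts arrive: 15:15 Aug 28, 2012.
The first rehearsal is held: 15:15 Aug 28, 2012 + 50m = 16:05 Aug 28, 2012.
Opening night takes place: 16:05 Aug 28, 2012 + 9h05m = 01:10 Aug 29, 2012.
The run closes: 01:10 Aug 29, 2012 + 8h45m = 09:55 Aug 29, 2012.

09:55 on August 29, 2012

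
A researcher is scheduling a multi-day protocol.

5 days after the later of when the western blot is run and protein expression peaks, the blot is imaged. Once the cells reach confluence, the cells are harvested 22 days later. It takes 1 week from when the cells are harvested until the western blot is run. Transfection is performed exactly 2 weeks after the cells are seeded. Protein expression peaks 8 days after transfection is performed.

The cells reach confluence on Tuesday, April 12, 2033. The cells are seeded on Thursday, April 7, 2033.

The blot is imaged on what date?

The cells reach confluence: Apr 12, 2033.
The cells are harvested: Apr 12, 2033 + 22 days = May 4, 2033.
The western blot is run: May 4, 2033 + 1 week = May 11, 2033.
The cells are seeded: Apr 7, 2033.
Transfection is performed: Apr 7, 2033 + 2 weeks = Apr 21, 2033.
Protein expression peaks: Apr 21, 2033 + 8 days = Apr 29, 2033.
Both prerequisites met — the western blot is run (May 11, 2033), protein expression peaks (Apr 29, 2033); the later is May 11, 2033.
The blot is imaged: May 11, 2033 + 5 days = May 16, 2033.

Monday, May 16, 2033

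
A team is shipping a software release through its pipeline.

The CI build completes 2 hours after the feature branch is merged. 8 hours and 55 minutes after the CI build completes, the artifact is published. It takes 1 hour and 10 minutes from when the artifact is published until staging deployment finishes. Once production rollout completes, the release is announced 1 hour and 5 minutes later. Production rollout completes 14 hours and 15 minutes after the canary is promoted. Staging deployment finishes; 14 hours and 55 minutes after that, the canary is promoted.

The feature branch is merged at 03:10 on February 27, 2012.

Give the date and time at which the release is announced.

The feature branch is merged: 03:10 Feb 27, 2012.
The CI build completes: 03:10 Feb 27, 2012 + 2h = 05:10 Feb 27, 2012.
The artifact is published: 05:10 Feb 27, 2012 + 8h55m = 14:05 Feb 27, 2012.
Staging deployment finishes: 14:05 Feb 27, 2012 + 1h10m = 15:15 Feb 27, 2012.
The canary is promoted: 15:15 Feb 27, 2012 + 14h55m = 06:10 Feb 28, 2012.
Production rollout completes: 06:10 Feb 28, 2012 + 14h15m = 20:25 Feb 28, 2012.
The release is announced: 20:25 Feb 28, 2012 + 1h05m = 21:30 Feb 28, 2012.

21:30 on February 28, 2012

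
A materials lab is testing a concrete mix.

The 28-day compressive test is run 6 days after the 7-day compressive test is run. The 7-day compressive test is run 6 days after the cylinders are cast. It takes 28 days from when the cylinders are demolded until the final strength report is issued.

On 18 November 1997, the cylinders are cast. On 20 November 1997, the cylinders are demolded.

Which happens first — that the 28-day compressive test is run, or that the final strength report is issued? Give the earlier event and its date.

The cylinders are cast: Nov 18, 1997.
The 7-day compressive test is run: Nov 18, 1997 + 6 days = Nov 24, 1997.
The 28-day compressive test is run: Nov 24, 1997 + 6 days = Nov 30, 1997.
The cylinders are demolded: Nov 20, 1997.
The final strength report is issued: Nov 20, 1997 + 28 days = Dec 18, 1997.
Comparing: the 28-day compressive test is run on Nov 30, 1997 vs the final strength report is issued on Dec 18, 1997. Earlier: the 28-day compressive test is run.

The 28-day compressive test is run — 30 November 1997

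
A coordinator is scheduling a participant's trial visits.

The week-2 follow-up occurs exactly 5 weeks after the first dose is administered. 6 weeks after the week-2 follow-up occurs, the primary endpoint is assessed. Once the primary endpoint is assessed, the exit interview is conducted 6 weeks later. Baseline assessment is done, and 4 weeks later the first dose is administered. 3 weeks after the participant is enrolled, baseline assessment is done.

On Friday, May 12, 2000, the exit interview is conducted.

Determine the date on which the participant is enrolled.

Friday, November 26, 1999

The exit interview is conducted: May 12, 2000.
The primary endpoint is assessed: May 12, 2000 − 6 weeks = Mar 31, 2000.
The week-2 follow-up occurs: Mar 31, 2000 − 6 weeks = Feb 18, 2000.
The first dose is administered: Feb 18, 2000 − 5 weeks = Jan 14, 2000.
Baseline assessment is done: Jan 14, 2000 − 4 weeks = Dec 17, 1999.
The participant is enrolled: Dec 17, 1999 − 3 weeks = Nov 26, 1999.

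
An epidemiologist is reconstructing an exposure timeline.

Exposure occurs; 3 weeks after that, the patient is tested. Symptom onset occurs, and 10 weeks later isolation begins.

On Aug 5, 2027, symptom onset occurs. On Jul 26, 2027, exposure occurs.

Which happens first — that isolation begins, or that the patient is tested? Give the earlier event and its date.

Symptom onset occurs: Aug 5, 2027.
Isolation begins: Aug 5, 2027 + 10 weeks = Oct 14, 2027.
Exposure occurs: Jul 26, 2027.
The patient is tested: Jul 26, 2027 + 3 weeks = Aug 16, 2027.
Comparing: isolation begins on Oct 14, 2027 vs the patient is tested on Aug 16, 2027. Earlier: the patient is tested.

The patient is tested — Aug 16, 2027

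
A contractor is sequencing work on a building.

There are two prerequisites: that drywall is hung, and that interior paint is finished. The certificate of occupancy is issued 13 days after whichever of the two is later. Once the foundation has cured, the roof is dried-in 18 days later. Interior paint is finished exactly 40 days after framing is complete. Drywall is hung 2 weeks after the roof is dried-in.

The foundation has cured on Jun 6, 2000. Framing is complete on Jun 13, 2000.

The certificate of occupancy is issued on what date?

Aug 5, 2000

The foundation has cured: Jun 6, 2000.
The roof is dried-in: Jun 6, 2000 + 18 days = Jun 24, 2000.
Drywall is hung: Jun 24, 2000 + 2 weeks = Jul 8, 2000.
Framing is complete: Jun 13, 2000.
Interior paint is finished: Jun 13, 2000 + 40 days = Jul 23, 2000.
Both prerequisites met — drywall is hung (Jul 8, 2000), interior paint is finished (Jul 23, 2000); the later is Jul 23, 2000.
The certificate of occupancy is issued: Jul 23, 2000 + 13 days = Aug 5, 2000.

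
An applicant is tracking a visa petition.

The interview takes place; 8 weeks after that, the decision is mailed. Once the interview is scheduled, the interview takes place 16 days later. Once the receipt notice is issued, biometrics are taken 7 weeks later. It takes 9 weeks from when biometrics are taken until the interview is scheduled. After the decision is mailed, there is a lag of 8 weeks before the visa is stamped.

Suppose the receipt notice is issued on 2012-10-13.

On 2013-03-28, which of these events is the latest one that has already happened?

The receipt notice is issued: Oct 13, 2012.
Biometrics are taken: Oct 13, 2012 + 7 weeks = Dec 1, 2012.
The interview is scheduled: Dec 1, 2012 + 9 weeks = Feb 2, 2013.
The interview takes place: Feb 2, 2013 + 16 days = Feb 18, 2013.
The decision is mailed: Feb 18, 2013 + 8 weeks = Apr 15, 2013.
The visa is stamped: Apr 15, 2013 + 8 weeks = Jun 10, 2013.
Mar 28, 2013 falls between when the interview takes place (Feb 18, 2013) and when the decision is mailed (Apr 15, 2013).

The interview takes place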